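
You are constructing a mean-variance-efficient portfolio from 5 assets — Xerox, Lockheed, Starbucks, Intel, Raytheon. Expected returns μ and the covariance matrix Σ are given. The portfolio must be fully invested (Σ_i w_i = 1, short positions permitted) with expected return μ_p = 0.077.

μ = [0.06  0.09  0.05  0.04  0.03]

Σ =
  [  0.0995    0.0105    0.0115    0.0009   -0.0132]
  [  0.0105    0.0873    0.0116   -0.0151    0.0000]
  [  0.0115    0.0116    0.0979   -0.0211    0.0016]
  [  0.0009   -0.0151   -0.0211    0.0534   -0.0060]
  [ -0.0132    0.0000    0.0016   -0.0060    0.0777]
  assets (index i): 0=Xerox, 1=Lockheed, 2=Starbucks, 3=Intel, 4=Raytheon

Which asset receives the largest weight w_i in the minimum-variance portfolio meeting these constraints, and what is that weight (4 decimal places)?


Lockheed (0.6510)

u=Σ⁻¹μ = [0.4758  1.1289  0.6056  1.3624  0.5597]
v=Σ⁻¹𝟙 = [8.9310  13.7000  13.6743  29.6957  16.3988]
a=μᵀu=0.231714  b=𝟙ᵀu=4.132366  c=𝟙ᵀv=82.399800  D=ac−b²=2.016769
λ₁=(c·0.077−b)/D = (82.399800·0.077−4.132366)/2.016769 = 1.097011
λ₂=(a−b·0.077)/D = (0.231714−4.132366·0.077)/2.016769 = -0.042879
w* = 1.097011·u + -0.042879·v:
  w_0 = 1.097011·0.4758 + -0.042879·8.9310 = 0.1390  (Xerox)
  w_1 = 1.097011·1.1289 + -0.042879·13.7000 = 0.6510  (Lockheed)
  w_2 = 1.097011·0.6056 + -0.042879·13.6743 = 0.0780  (Starbucks)
  w_3 = 1.097011·1.3624 + -0.042879·29.6957 = 0.2213  (Intel)
  w_4 = 1.097011·0.5597 + -0.042879·16.3988 = -0.0892  (Raytheon)
Σw_i=1.0000  μᵀw=0.0770
σ²=wᵀΣw=λ₁·μ_p+λ₂ = 1.097011·0.077 + -0.042879 = 0.041590 ≈ 0.0416


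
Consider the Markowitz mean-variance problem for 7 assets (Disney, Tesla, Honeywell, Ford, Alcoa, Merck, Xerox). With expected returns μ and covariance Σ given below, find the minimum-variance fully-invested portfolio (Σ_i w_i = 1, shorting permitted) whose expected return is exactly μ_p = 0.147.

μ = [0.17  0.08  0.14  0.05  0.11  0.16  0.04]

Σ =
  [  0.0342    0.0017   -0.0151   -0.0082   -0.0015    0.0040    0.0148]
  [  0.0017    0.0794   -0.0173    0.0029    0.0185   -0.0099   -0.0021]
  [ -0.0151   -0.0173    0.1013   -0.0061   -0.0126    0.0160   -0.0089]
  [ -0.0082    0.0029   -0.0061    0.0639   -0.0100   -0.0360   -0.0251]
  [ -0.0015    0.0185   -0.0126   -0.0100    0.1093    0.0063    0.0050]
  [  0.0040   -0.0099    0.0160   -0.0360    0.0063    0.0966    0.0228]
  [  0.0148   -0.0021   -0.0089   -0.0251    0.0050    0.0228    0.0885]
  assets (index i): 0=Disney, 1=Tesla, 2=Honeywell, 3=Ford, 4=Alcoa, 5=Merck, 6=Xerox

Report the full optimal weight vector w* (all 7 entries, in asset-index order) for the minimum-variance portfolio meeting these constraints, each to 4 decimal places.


g=Σ⁻¹μ = [6.6784  1.2709  2.5987  3.2588  1.3568  2.2292  -0.1001]
h=Σ⁻¹𝟙 = [39.7016  14.6139  20.4263  38.7392  11.5229  17.4637  12.8979]
a=μᵀg=2.265666  b=𝟙ᵀg=17.292646  c=𝟙ᵀh=155.365422  D=ac−b²=52.970539
λ₁=(c·0.147−b)/D = (155.365422·0.147−17.292646)/52.970539 = 0.104701
λ₂=(a−b·0.147)/D = (2.265666−17.292646·0.147)/52.970539 = -0.005217
w* = 0.104701·g + -0.005217·h:
  w_0 = 0.104701·6.6784 + -0.005217·39.7016 = 0.4921  (Disney)
  w_1 = 0.104701·1.2709 + -0.005217·14.6139 = 0.0568  (Tesla)
  w_2 = 0.104701·2.5987 + -0.005217·20.4263 = 0.1655  (Honeywell)
  w_3 = 0.104701·3.2588 + -0.005217·38.7392 = 0.1391  (Ford)
  w_4 = 0.104701·1.3568 + -0.005217·11.5229 = 0.0819  (Alcoa)
  w_5 = 0.104701·2.2292 + -0.005217·17.4637 = 0.1423  (Merck)
  w_6 = 0.104701·-0.1001 + -0.005217·12.8979 = -0.0778  (Xerox)
Σw_i=1.0000  μᵀw=0.1470
σ²=wᵀΣw=λ₁·μ_p+λ₂ = 0.104701·0.147 + -0.005217 = 0.010174 ≈ 0.0102

0.4921  0.0568  0.1655  0.1391  0.0819  0.1423  -0.0778


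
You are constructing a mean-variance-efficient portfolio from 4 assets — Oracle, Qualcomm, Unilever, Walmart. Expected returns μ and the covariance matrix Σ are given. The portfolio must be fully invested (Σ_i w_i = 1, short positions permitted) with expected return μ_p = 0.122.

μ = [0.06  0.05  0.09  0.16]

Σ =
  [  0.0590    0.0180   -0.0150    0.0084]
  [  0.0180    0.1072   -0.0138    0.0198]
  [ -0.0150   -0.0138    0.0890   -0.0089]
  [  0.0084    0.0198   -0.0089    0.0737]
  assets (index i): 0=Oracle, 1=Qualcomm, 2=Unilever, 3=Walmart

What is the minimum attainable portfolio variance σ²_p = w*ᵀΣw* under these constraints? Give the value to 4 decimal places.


x=Σ⁻¹μ = [1.0432  0.0664  1.4179  2.2054]
y=Σ⁻¹𝟙 = [17.4937  6.3058  16.3476  11.8547]
a=μᵀx=0.546394  b=𝟙ᵀx=4.732945  c=𝟙ᵀy=52.001804  D=ac−b²=6.012682
λ₁=(c·0.122−b)/D = (52.001804·0.122−4.732945)/6.012682 = 0.267979
λ₂=(a−b·0.122)/D = (0.546394−4.732945·0.122)/6.012682 = -0.005160
w* = 0.267979·x + -0.005160·y:
  w_0 = 0.267979·1.0432 + -0.005160·17.4937 = 0.1893  (Oracle)
  w_1 = 0.267979·0.0664 + -0.005160·6.3058 = -0.0147  (Qualcomm)
  w_2 = 0.267979·1.4179 + -0.005160·16.3476 = 0.2956  (Unilever)
  w_3 = 0.267979·2.2054 + -0.005160·11.8547 = 0.5298  (Walmart)
Σw_i=1.0000  μᵀw=0.1220
σ²=wᵀΣw=λ₁·μ_p+λ₂ = 0.267979·0.122 + -0.005160 = 0.027533 ≈ 0.0275

0.0275


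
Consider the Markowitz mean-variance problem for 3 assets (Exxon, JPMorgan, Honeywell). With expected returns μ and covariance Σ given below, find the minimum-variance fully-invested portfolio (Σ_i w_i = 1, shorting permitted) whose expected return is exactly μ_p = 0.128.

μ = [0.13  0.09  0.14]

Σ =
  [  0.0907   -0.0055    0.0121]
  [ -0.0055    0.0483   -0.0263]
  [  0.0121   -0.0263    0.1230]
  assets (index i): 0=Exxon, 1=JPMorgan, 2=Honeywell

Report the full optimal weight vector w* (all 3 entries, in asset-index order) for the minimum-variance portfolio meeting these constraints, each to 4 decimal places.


0.4128  0.1574  0.4297

g=Σ⁻¹μ = [1.3930  2.9054  1.6224]
h=Σ⁻¹𝟙 = [11.0230  29.1947  13.2882]
a=μᵀg=0.669719  b=𝟙ᵀg=5.920854  c=𝟙ᵀh=53.505852  D=ac−b²=0.777370
λ₁=(c·0.128−b)/D = (53.505852·0.128−5.920854)/0.777370 = 1.193634
λ₂=(a−b·0.128)/D = (0.669719−5.920854·0.128)/0.777370 = -0.113396
w* = 1.193634·g + -0.113396·h:
  w_0 = 1.193634·1.3930 + -0.113396·11.0230 = 0.4128  (Exxon)
  w_1 = 1.193634·2.9054 + -0.113396·29.1947 = 0.1574  (JPMorgan)
  w_2 = 1.193634·1.6224 + -0.113396·13.2882 = 0.4297  (Honeywell)
Σw_i=1.0000  μᵀw=0.1280
σ²=wᵀΣw=λ₁·μ_p+λ₂ = 1.193634·0.128 + -0.113396 = 0.039389 ≈ 0.0394


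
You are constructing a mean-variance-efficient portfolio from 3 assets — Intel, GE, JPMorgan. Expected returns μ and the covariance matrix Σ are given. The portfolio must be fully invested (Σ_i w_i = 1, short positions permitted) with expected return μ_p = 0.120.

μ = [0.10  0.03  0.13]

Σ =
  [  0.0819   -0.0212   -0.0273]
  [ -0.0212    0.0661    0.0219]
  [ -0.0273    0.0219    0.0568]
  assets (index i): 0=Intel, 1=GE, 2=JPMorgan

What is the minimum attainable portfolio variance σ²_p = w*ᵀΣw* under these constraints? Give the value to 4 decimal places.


0.0212

g=Σ⁻¹μ = [2.3765  0.0910  3.3959]
h=Σ⁻¹𝟙 = [23.8672  15.0755  23.2644]
a=μᵀg=0.681846  b=𝟙ᵀg=5.863356  c=𝟙ᵀh=62.207112  D=ac−b²=8.036717
λ₁=(c·0.120−b)/D = (62.207112·0.120−5.863356)/8.036717 = 0.199273
λ₂=(a−b·0.120)/D = (0.681846−5.863356·0.120)/8.036717 = -0.002707
w* = 0.199273·g + -0.002707·h:
  w_0 = 0.199273·2.3765 + -0.002707·23.8672 = 0.4090  (Intel)
  w_1 = 0.199273·0.0910 + -0.002707·15.0755 = -0.0227  (GE)
  w_2 = 0.199273·3.3959 + -0.002707·23.2644 = 0.6137  (JPMorgan)
Σw_i=1.0000  μᵀw=0.1200
σ²=wᵀΣw=λ₁·μ_p+λ₂ = 0.199273·0.120 + -0.002707 = 0.021206 ≈ 0.0212


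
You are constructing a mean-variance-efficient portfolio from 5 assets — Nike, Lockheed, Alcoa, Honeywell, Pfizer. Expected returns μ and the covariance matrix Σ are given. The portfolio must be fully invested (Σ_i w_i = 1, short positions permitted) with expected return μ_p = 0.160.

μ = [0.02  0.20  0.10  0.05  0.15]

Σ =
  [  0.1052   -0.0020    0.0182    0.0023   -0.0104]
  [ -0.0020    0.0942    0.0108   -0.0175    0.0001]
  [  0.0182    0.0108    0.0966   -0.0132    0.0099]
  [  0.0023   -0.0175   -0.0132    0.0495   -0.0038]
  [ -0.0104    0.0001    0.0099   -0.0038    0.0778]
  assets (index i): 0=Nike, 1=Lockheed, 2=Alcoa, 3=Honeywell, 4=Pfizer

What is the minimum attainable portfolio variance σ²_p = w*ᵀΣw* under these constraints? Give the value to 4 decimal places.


0.0301

x=Σ⁻¹μ = [0.2398  2.4470  0.8206  2.2335  1.9616]
y=Σ⁻¹𝟙 = [8.9350  15.0416  9.4529  28.7176  14.2283]
a=μᵀx=0.982167  b=𝟙ᵀx=7.702427  c=𝟙ᵀy=76.375386  D=ac−b²=15.686010
λ₁=(c·0.160−b)/D = (76.375386·0.160−7.702427)/15.686010 = 0.288004
λ₂=(a−b·0.160)/D = (0.982167−7.702427·0.160)/15.686010 = -0.015952
w* = 0.288004·x + -0.015952·y:
  w_0 = 0.288004·0.2398 + -0.015952·8.9350 = -0.0735  (Nike)
  w_1 = 0.288004·2.4470 + -0.015952·15.0416 = 0.4648  (Lockheed)
  w_2 = 0.288004·0.8206 + -0.015952·9.4529 = 0.0855  (Alcoa)
  w_3 = 0.288004·2.2335 + -0.015952·28.7176 = 0.1852  (Honeywell)
  w_4 = 0.288004·1.9616 + -0.015952·14.2283 = 0.3380  (Pfizer)
Σw_i=1.0000  μᵀw=0.1600
σ²=wᵀΣw=λ₁·μ_p+λ₂ = 0.288004·0.160 + -0.015952 = 0.030129 ≈ 0.0301


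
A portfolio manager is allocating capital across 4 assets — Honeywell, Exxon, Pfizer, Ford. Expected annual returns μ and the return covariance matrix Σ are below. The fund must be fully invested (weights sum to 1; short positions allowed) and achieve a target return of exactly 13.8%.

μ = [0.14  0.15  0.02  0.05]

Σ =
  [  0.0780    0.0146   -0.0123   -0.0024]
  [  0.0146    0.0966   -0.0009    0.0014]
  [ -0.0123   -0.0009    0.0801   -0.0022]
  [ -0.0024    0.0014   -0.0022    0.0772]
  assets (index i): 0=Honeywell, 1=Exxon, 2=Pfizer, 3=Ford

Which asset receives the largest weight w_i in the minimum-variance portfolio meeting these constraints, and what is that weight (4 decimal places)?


Honeywell (0.4944)

g=Σ⁻¹μ = [1.6581  1.2972  0.5379  0.6910]
h=Σ⁻¹𝟙 = [14.0969  8.1640  15.1164  13.6743]
a=μᵀg=0.472026  b=𝟙ᵀg=4.184211  c=𝟙ᵀh=51.051625  D=ac−b²=6.590064
λ₁=(c·0.138−b)/D = (51.051625·0.138−4.184211)/6.590064 = 0.434125
λ₂=(a−b·0.138)/D = (0.472026−4.184211·0.138)/6.590064 = -0.015993
w* = 0.434125·g + -0.015993·h:
  w_0 = 0.434125·1.6581 + -0.015993·14.0969 = 0.4944  (Honeywell)
  w_1 = 0.434125·1.2972 + -0.015993·8.1640 = 0.4326  (Exxon)
  w_2 = 0.434125·0.5379 + -0.015993·15.1164 = -0.0083  (Pfizer)
  w_3 = 0.434125·0.6910 + -0.015993·13.6743 = 0.0813  (Ford)
Σw_i=1.0000  μᵀw=0.1380
σ²=wᵀΣw=λ₁·μ_p+λ₂ = 0.434125·0.138 + -0.015993 = 0.043916 ≈ 0.0439


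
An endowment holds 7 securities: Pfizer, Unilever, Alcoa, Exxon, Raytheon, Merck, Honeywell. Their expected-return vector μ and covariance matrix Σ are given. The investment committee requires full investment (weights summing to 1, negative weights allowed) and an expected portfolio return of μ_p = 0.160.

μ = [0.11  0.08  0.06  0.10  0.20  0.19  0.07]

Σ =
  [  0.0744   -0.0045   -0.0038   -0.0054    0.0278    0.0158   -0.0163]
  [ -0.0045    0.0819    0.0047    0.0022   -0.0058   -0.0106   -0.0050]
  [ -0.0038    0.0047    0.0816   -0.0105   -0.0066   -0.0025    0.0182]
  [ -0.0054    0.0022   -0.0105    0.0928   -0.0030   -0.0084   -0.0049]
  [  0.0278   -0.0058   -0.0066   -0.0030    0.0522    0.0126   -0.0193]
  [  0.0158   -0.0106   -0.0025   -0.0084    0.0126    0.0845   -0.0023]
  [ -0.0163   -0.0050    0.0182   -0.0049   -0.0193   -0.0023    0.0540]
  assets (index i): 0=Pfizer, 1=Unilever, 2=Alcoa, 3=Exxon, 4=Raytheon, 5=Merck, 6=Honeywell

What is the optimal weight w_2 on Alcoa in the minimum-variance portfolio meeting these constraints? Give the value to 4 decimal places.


-0.0061

x=Σ⁻¹μ = [0.2358  1.7082  0.5739  1.6223  4.7977  1.9708  3.2781]
y=Σ⁻¹𝟙 = [10.8441  17.0426  9.1982  15.5321  26.4296  10.6793  31.5801]
a=μᵀx=1.922733  b=𝟙ᵀx=14.186947  c=𝟙ᵀy=121.305938  D=ac−b²=31.969471
λ₁=(c·0.160−b)/D = (121.305938·0.160−14.186947)/31.969471 = 0.163343
λ₂=(a−b·0.160)/D = (1.922733−14.186947·0.160)/31.969471 = -0.010860
w* = 0.163343·x + -0.010860·y:
  w_0 = 0.163343·0.2358 + -0.010860·10.8441 = -0.0792  (Pfizer)
  w_1 = 0.163343·1.7082 + -0.010860·17.0426 = 0.0939  (Unilever)
  w_2 = 0.163343·0.5739 + -0.010860·9.1982 = -0.0061  (Alcoa)
  w_3 = 0.163343·1.6223 + -0.010860·15.5321 = 0.0963  (Exxon)
  w_4 = 0.163343·4.7977 + -0.010860·26.4296 = 0.4967  (Raytheon)
  w_5 = 0.163343·1.9708 + -0.010860·10.6793 = 0.2059  (Merck)
  w_6 = 0.163343·3.2781 + -0.010860·31.5801 = 0.1925  (Honeywell)
Σw_i=1.0000  μᵀw=0.1600
σ²=wᵀΣw=λ₁·μ_p+λ₂ = 0.163343·0.160 + -0.010860 = 0.015275 ≈ 0.0153


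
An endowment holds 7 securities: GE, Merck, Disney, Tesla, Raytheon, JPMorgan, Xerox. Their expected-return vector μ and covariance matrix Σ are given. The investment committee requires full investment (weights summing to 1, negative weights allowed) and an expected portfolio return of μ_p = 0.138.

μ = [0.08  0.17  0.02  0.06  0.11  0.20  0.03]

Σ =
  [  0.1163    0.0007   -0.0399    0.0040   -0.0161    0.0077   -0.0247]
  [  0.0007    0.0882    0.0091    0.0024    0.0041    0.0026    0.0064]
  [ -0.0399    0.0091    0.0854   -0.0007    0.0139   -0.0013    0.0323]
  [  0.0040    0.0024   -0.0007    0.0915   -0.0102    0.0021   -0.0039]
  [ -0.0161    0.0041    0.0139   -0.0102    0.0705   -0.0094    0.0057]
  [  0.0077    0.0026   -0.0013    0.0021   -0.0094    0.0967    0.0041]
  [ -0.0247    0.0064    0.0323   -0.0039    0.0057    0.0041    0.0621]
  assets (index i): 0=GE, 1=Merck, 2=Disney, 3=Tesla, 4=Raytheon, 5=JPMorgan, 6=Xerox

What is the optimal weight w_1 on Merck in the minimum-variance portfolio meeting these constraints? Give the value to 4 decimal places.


u=Σ⁻¹μ = [0.8795  1.7136  0.0362  0.7644  2.0180  2.1169  0.3605]
v=Σ⁻¹𝟙 = [16.6564  7.6056  10.4006  12.4369  17.3728  9.7296  15.0787]
a=μᵀu=1.064429  b=𝟙ᵀu=7.888996  c=𝟙ᵀv=89.280675  D=ac−b²=32.796714
λ₁=(c·0.138−b)/D = (89.280675·0.138−7.888996)/32.796714 = 0.135127
λ₂=(a−b·0.138)/D = (1.064429−7.888996·0.138)/32.796714 = -0.000739
w* = 0.135127·u + -0.000739·v:
  w_0 = 0.135127·0.8795 + -0.000739·16.6564 = 0.1065  (GE)
  w_1 = 0.135127·1.7136 + -0.000739·7.6056 = 0.2259  (Merck)
  w_2 = 0.135127·0.0362 + -0.000739·10.4006 = -0.0028  (Disney)
  w_3 = 0.135127·0.7644 + -0.000739·12.4369 = 0.0941  (Tesla)
  w_4 = 0.135127·2.0180 + -0.000739·17.3728 = 0.2598  (Raytheon)
  w_5 = 0.135127·2.1169 + -0.000739·9.7296 = 0.2789  (JPMorgan)
  w_6 = 0.135127·0.3605 + -0.000739·15.0787 = 0.0376  (Xerox)
Σw_i=1.0000  μᵀw=0.1380
σ²=wᵀΣw=λ₁·μ_p+λ₂ = 0.135127·0.138 + -0.000739 = 0.017908 ≈ 0.0179

0.2259


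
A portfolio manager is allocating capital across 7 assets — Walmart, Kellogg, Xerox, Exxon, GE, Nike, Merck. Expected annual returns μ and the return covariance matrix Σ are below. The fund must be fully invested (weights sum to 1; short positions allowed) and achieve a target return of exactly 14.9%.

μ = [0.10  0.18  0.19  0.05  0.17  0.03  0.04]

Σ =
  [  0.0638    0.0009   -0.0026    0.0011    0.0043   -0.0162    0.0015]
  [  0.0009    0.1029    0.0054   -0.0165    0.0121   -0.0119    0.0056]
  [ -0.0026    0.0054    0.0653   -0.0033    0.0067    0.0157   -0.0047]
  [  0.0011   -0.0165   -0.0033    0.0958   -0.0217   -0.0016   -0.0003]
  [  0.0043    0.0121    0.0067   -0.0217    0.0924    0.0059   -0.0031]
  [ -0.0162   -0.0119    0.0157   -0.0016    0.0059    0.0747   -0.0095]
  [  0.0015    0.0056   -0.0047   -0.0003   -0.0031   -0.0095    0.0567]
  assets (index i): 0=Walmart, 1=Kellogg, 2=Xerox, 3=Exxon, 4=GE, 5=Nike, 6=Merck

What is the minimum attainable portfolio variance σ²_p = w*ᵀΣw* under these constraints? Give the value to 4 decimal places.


0.0168

g=Σ⁻¹μ = [1.6148  1.6042  2.6909  1.2579  1.6562  0.4524  0.9004]
h=Σ⁻¹𝟙 = [19.3523  11.2031  11.7616  15.3561  10.6925  19.0322  20.8479]
a=μᵀg=1.355560  b=𝟙ᵀg=10.176913  c=𝟙ᵀh=108.245699  D=ac−b²=43.163934
λ₁=(c·0.149−b)/D = (108.245699·0.149−10.176913)/43.163934 = 0.137886
λ₂=(a−b·0.149)/D = (1.355560−10.176913·0.149)/43.163934 = -0.003725
w* = 0.137886·g + -0.003725·h:
  w_0 = 0.137886·1.6148 + -0.003725·19.3523 = 0.1506  (Walmart)
  w_1 = 0.137886·1.6042 + -0.003725·11.2031 = 0.1795  (Kellogg)
  w_2 = 0.137886·2.6909 + -0.003725·11.7616 = 0.3272  (Xerox)
  w_3 = 0.137886·1.2579 + -0.003725·15.3561 = 0.1162  (Exxon)
  w_4 = 0.137886·1.6562 + -0.003725·10.6925 = 0.1885  (GE)
  w_5 = 0.137886·0.4524 + -0.003725·19.0322 = -0.0085  (Nike)
  w_6 = 0.137886·0.9004 + -0.003725·20.8479 = 0.0465  (Merck)
Σw_i=1.0000  μᵀw=0.1490
σ²=wᵀΣw=λ₁·μ_p+λ₂ = 0.137886·0.149 + -0.003725 = 0.016820 ≈ 0.0168


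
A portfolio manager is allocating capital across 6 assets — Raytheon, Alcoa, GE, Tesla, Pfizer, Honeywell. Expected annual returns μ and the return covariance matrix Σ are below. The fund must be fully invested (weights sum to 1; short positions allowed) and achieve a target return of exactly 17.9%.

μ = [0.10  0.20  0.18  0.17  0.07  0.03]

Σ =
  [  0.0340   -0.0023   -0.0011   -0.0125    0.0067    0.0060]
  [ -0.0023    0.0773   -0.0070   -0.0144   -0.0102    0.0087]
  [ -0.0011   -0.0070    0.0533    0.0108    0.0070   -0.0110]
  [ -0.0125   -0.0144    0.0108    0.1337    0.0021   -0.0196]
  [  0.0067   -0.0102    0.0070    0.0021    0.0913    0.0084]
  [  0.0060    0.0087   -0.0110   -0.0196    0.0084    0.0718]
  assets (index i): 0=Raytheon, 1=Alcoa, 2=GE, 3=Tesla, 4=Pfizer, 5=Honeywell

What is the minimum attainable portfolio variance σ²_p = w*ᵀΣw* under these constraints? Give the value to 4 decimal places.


u=Σ⁻¹μ = [3.7223  3.3439  3.6095  1.7807  0.4865  0.6838]
v=Σ⁻¹𝟙 = [31.8702  17.4454  21.2848  12.7083  7.2559  15.0316]
a=μᵀu=2.048004  b=𝟙ᵀu=13.626644  c=𝟙ᵀv=105.596265  D=ac−b²=30.576140
λ₁=(c·0.179−b)/D = (105.596265·0.179−13.626644)/30.576140 = 0.172523
λ₂=(a−b·0.179)/D = (2.048004−13.626644·0.179)/30.576140 = -0.012793
w* = 0.172523·u + -0.012793·v:
  w_0 = 0.172523·3.7223 + -0.012793·31.8702 = 0.2345  (Raytheon)
  w_1 = 0.172523·3.3439 + -0.012793·17.4454 = 0.3537  (Alcoa)
  w_2 = 0.172523·3.6095 + -0.012793·21.2848 = 0.3504  (GE)
  w_3 = 0.172523·1.7807 + -0.012793·12.7083 = 0.1446  (Tesla)
  w_4 = 0.172523·0.4865 + -0.012793·7.2559 = -0.0089  (Pfizer)
  w_5 = 0.172523·0.6838 + -0.012793·15.0316 = -0.0743  (Honeywell)
Σw_i=1.0000  μᵀw=0.1790
σ²=wᵀΣw=λ₁·μ_p+λ₂ = 0.172523·0.179 + -0.012793 = 0.018088 ≈ 0.0181

0.0181


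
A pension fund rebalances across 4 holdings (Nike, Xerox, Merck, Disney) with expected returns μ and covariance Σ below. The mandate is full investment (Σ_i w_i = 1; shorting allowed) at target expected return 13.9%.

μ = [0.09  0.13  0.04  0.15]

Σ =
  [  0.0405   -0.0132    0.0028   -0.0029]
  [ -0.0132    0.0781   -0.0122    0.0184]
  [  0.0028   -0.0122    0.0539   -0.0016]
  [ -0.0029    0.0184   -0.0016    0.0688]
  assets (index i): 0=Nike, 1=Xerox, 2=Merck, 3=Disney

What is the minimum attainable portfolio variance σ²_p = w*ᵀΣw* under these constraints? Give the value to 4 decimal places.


0.0326

g=Σ⁻¹μ = [2.8952  1.8926  1.0742  1.8211]
h=Σ⁻¹𝟙 = [30.0699  18.5797  21.5327  11.3341]
a=μᵀg=0.822738  b=𝟙ᵀg=7.683073  c=𝟙ᵀh=81.516344  D=ac−b²=8.037026
λ₁=(c·0.139−b)/D = (81.516344·0.139−7.683073)/8.037026 = 0.453862
λ₂=(a−b·0.139)/D = (0.822738−7.683073·0.139)/8.037026 = -0.030510
w* = 0.453862·g + -0.030510·h:
  w_0 = 0.453862·2.8952 + -0.030510·30.0699 = 0.3966  (Nike)
  w_1 = 0.453862·1.8926 + -0.030510·18.5797 = 0.2921  (Xerox)
  w_2 = 0.453862·1.0742 + -0.030510·21.5327 = -0.1694  (Merck)
  w_3 = 0.453862·1.8211 + -0.030510·11.3341 = 0.4807  (Disney)
Σw_i=1.0000  μᵀw=0.1390
σ²=wᵀΣw=λ₁·μ_p+λ₂ = 0.453862·0.139 + -0.030510 = 0.032577 ≈ 0.0326


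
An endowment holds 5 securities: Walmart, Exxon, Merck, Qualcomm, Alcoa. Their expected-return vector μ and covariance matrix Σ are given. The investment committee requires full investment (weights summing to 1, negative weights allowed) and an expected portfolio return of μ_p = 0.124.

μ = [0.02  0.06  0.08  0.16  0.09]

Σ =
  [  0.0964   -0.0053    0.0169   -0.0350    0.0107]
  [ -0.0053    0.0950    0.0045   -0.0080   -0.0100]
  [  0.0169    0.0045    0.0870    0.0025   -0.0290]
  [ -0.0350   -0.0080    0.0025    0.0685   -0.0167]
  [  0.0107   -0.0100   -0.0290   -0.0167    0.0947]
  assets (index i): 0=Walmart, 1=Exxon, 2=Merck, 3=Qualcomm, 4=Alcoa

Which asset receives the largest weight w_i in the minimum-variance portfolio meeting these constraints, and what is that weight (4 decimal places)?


Qualcomm (0.5452)

p=Σ⁻¹μ = [1.1033  1.1298  1.1868  3.4557  1.9178]
q=Σ⁻¹𝟙 = [17.5694  15.4308  12.8907  29.6313  19.3768]
a=μᵀp=0.910312  b=𝟙ᵀp=8.793415  c=𝟙ᵀq=94.899080  D=ac−b²=9.063638
λ₁=(c·0.124−b)/D = (94.899080·0.124−8.793415)/9.063638 = 0.328132
λ₂=(a−b·0.124)/D = (0.910312−8.793415·0.124)/9.063638 = -0.019867
w* = 0.328132·p + -0.019867·q:
  w_0 = 0.328132·1.1033 + -0.019867·17.5694 = 0.0130  (Walmart)
  w_1 = 0.328132·1.1298 + -0.019867·15.4308 = 0.0642  (Exxon)
  w_2 = 0.328132·1.1868 + -0.019867·12.8907 = 0.1333  (Merck)
  w_3 = 0.328132·3.4557 + -0.019867·29.6313 = 0.5452  (Qualcomm)
  w_4 = 0.328132·1.9178 + -0.019867·19.3768 = 0.2443  (Alcoa)
Σw_i=1.0000  μᵀw=0.1240
σ²=wᵀΣw=λ₁·μ_p+λ₂ = 0.328132·0.124 + -0.019867 = 0.020821 ≈ 0.0208


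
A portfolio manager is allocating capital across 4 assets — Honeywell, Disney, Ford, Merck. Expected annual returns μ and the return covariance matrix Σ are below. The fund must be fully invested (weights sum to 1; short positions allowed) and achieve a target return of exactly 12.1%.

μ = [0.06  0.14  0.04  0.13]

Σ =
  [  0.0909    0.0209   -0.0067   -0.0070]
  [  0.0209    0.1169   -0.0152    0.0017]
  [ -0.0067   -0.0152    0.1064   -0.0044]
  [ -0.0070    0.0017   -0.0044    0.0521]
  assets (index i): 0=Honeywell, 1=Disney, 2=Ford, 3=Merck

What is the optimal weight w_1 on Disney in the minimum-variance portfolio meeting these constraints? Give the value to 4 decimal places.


0.2728

x=Σ⁻¹μ = [0.6507  1.1326  0.6864  2.6036]
y=Σ⁻¹𝟙 = [11.7817  7.7122  12.1333  21.5499]
a=μᵀx=0.563544  b=𝟙ᵀx=5.073421  c=𝟙ᵀy=53.177038  D=ac−b²=4.228014
λ₁=(c·0.121−b)/D = (53.177038·0.121−5.073421)/4.228014 = 0.321901
λ₂=(a−b·0.121)/D = (0.563544−5.073421·0.121)/4.228014 = -0.011906
w* = 0.321901·x + -0.011906·y:
  w_0 = 0.321901·0.6507 + -0.011906·11.7817 = 0.0692  (Honeywell)
  w_1 = 0.321901·1.1326 + -0.011906·7.7122 = 0.2728  (Disney)
  w_2 = 0.321901·0.6864 + -0.011906·12.1333 = 0.0765  (Ford)
  w_3 = 0.321901·2.6036 + -0.011906·21.5499 = 0.5815  (Merck)
Σw_i=1.0000  μᵀw=0.1210
σ²=wᵀΣw=λ₁·μ_p+λ₂ = 0.321901·0.121 + -0.011906 = 0.027044 ≈ 0.0270


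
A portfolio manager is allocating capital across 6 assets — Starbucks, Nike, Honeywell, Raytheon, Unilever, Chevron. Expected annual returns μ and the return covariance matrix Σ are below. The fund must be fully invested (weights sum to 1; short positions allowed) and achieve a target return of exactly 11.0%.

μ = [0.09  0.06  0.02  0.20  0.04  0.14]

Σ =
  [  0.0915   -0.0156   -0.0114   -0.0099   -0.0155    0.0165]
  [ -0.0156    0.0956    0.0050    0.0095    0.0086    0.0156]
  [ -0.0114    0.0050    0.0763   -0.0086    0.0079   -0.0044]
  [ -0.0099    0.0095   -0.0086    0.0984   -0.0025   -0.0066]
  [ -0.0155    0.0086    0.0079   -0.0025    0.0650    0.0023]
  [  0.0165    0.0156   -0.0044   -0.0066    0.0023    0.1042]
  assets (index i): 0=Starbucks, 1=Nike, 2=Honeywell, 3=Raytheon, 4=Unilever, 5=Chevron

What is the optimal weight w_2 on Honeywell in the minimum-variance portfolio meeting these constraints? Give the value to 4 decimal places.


0.1337

u=Σ⁻¹μ = [1.2840  0.2930  0.6786  2.2981  0.8444  1.2520]
v=Σ⁻¹𝟙 = [17.3768  8.5733  15.2835  13.2940  16.8115  6.6781]
a=μᵀu=0.815397  b=𝟙ᵀu=6.650166  c=𝟙ᵀv=78.017127  D=ac−b²=19.390227
λ₁=(c·0.110−b)/D = (78.017127·0.110−6.650166)/19.390227 = 0.099623
λ₂=(a−b·0.110)/D = (0.815397−6.650166·0.110)/19.390227 = 0.004326
w* = 0.099623·u + 0.004326·v:
  w_0 = 0.099623·1.2840 + 0.004326·17.3768 = 0.2031  (Starbucks)
  w_1 = 0.099623·0.2930 + 0.004326·8.5733 = 0.0663  (Nike)
  w_2 = 0.099623·0.6786 + 0.004326·15.2835 = 0.1337  (Honeywell)
  w_3 = 0.099623·2.2981 + 0.004326·13.2940 = 0.2865  (Raytheon)
  w_4 = 0.099623·0.8444 + 0.004326·16.8115 = 0.1568  (Unilever)
  w_5 = 0.099623·1.2520 + 0.004326·6.6781 = 0.1536  (Chevron)
Σw_i=1.0000  μᵀw=0.1100
σ²=wᵀΣw=λ₁·μ_p+λ₂ = 0.099623·0.110 + 0.004326 = 0.015284 ≈ 0.0153


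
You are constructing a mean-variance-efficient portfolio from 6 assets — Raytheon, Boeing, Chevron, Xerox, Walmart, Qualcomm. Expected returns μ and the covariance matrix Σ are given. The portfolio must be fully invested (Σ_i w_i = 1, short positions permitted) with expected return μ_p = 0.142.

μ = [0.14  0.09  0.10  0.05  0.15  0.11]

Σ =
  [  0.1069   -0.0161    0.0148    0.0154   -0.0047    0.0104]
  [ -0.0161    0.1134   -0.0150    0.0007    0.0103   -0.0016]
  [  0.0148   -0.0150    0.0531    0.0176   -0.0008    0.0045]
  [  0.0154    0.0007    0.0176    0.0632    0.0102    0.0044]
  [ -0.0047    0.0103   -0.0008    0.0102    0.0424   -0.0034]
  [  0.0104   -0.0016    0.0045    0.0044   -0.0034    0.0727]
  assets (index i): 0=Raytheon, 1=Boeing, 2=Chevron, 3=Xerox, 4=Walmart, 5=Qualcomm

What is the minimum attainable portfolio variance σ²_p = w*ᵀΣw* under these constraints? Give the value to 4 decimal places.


0.0179

g=Σ⁻¹μ = [1.3171  0.9220  1.9784  -0.8063  3.8073  1.4493]
h=Σ⁻¹𝟙 = [7.5963  10.3340  17.3897  4.5631  22.1557  12.5795]
a=μᵀg=1.155417  b=𝟙ᵀg=8.667761  c=𝟙ᵀh=74.618242  D=ac−b²=11.085102
λ₁=(c·0.142−b)/D = (74.618242·0.142−8.667761)/11.085102 = 0.173930
λ₂=(a−b·0.142)/D = (1.155417−8.667761·0.142)/11.085102 = -0.006802
w* = 0.173930·g + -0.006802·h:
  w_0 = 0.173930·1.3171 + -0.006802·7.5963 = 0.1774  (Raytheon)
  w_1 = 0.173930·0.9220 + -0.006802·10.3340 = 0.0901  (Boeing)
  w_2 = 0.173930·1.9784 + -0.006802·17.3897 = 0.2258  (Chevron)
  w_3 = 0.173930·-0.8063 + -0.006802·4.5631 = -0.1713  (Xerox)
  w_4 = 0.173930·3.8073 + -0.006802·22.1557 = 0.5115  (Walmart)
  w_5 = 0.173930·1.4493 + -0.006802·12.5795 = 0.1665  (Qualcomm)
Σw_i=1.0000  μᵀw=0.1420
σ²=wᵀΣw=λ₁·μ_p+λ₂ = 0.173930·0.142 + -0.006802 = 0.017896 ≈ 0.0179


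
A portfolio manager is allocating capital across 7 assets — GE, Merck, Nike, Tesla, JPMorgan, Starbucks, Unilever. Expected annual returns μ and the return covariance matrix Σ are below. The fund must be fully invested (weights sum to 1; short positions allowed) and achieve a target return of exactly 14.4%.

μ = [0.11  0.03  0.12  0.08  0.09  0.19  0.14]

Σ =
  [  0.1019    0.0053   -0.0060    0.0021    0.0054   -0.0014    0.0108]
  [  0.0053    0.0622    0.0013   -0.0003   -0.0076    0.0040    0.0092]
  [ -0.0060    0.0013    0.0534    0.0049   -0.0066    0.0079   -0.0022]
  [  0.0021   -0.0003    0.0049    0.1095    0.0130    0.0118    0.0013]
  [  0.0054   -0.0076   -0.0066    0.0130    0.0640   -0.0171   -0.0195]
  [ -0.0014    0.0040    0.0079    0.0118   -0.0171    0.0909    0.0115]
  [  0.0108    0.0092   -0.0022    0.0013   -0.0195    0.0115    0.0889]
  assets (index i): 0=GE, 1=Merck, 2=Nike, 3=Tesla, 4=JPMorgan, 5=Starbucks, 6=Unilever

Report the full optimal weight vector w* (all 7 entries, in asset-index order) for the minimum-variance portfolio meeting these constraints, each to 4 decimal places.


u=Σ⁻¹μ = [0.8993  0.2820  2.4328  0.0252  2.7413  2.1627  1.8177]
v=Σ⁻¹𝟙 = [7.5715  15.4136  20.8697  3.7315  25.2539  11.2114  13.2847]
a=μᵀu=1.313448  b=𝟙ᵀu=10.361021  c=𝟙ᵀv=97.336240  D=ac−b²=20.495373
λ₁=(c·0.144−b)/D = (97.336240·0.144−10.361021)/20.495373 = 0.178352
λ₂=(a−b·0.144)/D = (1.313448−10.361021·0.144)/20.495373 = -0.008711
w* = 0.178352·u + -0.008711·v:
  w_0 = 0.178352·0.8993 + -0.008711·7.5715 = 0.0944  (GE)
  w_1 = 0.178352·0.2820 + -0.008711·15.4136 = -0.0840  (Merck)
  w_2 = 0.178352·2.4328 + -0.008711·20.8697 = 0.2521  (Nike)
  w_3 = 0.178352·0.0252 + -0.008711·3.7315 = -0.0280  (Tesla)
  w_4 = 0.178352·2.7413 + -0.008711·25.2539 = 0.2689  (JPMorgan)
  w_5 = 0.178352·2.1627 + -0.008711·11.2114 = 0.2881  (Starbucks)
  w_6 = 0.178352·1.8177 + -0.008711·13.2847 = 0.2085  (Unilever)
Σw_i=1.0000  μᵀw=0.1440
σ²=wᵀΣw=λ₁·μ_p+λ₂ = 0.178352·0.144 + -0.008711 = 0.016972 ≈ 0.0170

0.0944  -0.0840  0.2521  -0.0280  0.2689  0.2881  0.2085


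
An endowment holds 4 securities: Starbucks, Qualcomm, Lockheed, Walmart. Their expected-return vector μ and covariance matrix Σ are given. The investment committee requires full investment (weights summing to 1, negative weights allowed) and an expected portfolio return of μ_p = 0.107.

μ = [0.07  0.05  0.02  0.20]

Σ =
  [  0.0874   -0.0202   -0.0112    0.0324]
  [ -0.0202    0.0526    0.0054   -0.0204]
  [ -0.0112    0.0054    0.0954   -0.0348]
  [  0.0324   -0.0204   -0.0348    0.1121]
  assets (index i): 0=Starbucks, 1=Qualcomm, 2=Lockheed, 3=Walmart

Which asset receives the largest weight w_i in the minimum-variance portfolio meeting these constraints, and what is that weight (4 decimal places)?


Walmart (0.4026)

u=Σ⁻¹μ = [0.5265  1.9404  0.9988  2.2951]
v=Σ⁻¹𝟙 = [14.6167  28.7596  16.0048  14.8982]
a=μᵀu=0.612877  b=𝟙ᵀu=5.760873  c=𝟙ᵀv=74.279219  D=ac−b²=12.336390
λ₁=(c·0.107−b)/D = (74.279219·0.107−5.760873)/12.336390 = 0.177281
λ₂=(a−b·0.107)/D = (0.612877−5.760873·0.107)/12.336390 = -0.000287
w* = 0.177281·u + -0.000287·v:
  w_0 = 0.177281·0.5265 + -0.000287·14.6167 = 0.0892  (Starbucks)
  w_1 = 0.177281·1.9404 + -0.000287·28.7596 = 0.3357  (Qualcomm)
  w_2 = 0.177281·0.9988 + -0.000287·16.0048 = 0.1725  (Lockheed)
  w_3 = 0.177281·2.2951 + -0.000287·14.8982 = 0.4026  (Walmart)
Σw_i=1.0000  μᵀw=0.1070
σ²=wᵀΣw=λ₁·μ_p+λ₂ = 0.177281·0.107 + -0.000287 = 0.018682 ≈ 0.0187


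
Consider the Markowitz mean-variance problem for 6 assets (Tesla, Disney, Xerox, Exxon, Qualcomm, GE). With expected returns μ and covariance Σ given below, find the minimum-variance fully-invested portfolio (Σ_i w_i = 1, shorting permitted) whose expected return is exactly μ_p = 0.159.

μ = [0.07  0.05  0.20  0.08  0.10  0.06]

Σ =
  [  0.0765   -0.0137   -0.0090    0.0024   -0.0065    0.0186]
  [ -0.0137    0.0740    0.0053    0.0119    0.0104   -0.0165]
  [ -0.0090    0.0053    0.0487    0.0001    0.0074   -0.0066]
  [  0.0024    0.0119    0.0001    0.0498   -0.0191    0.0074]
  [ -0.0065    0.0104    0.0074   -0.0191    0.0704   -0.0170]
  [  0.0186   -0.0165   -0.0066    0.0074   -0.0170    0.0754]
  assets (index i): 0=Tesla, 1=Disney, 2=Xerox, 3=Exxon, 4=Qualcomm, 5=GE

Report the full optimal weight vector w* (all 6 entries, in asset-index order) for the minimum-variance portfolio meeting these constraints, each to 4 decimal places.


p=Σ⁻¹μ = [1.2768  0.2755  4.1762  2.0239  1.8812  1.1321]
q=Σ⁻¹𝟙 = [14.7197  11.8312  20.8897  22.3458  21.7285  16.7550]
a=μᵀp=1.356344  b=𝟙ᵀp=10.765701  c=𝟙ᵀq=108.269972  D=ac−b²=30.950973
λ₁=(c·0.159−b)/D = (108.269972·0.159−10.765701)/30.950973 = 0.208369
λ₂=(a−b·0.159)/D = (1.356344−10.765701·0.159)/30.950973 = -0.011483
w* = 0.208369·p + -0.011483·q:
  w_0 = 0.208369·1.2768 + -0.011483·14.7197 = 0.0970  (Tesla)
  w_1 = 0.208369·0.2755 + -0.011483·11.8312 = -0.0784  (Disney)
  w_2 = 0.208369·4.1762 + -0.011483·20.8897 = 0.6303  (Xerox)
  w_3 = 0.208369·2.0239 + -0.011483·22.3458 = 0.1651  (Exxon)
  w_4 = 0.208369·1.8812 + -0.011483·21.7285 = 0.1425  (Qualcomm)
  w_5 = 0.208369·1.1321 + -0.011483·16.7550 = 0.0435  (GE)
Σw_i=1.0000  μᵀw=0.1590
σ²=wᵀΣw=λ₁·μ_p+λ₂ = 0.208369·0.159 + -0.011483 = 0.021648 ≈ 0.0216

0.0970  -0.0784  0.6303  0.1651  0.1425  0.0435


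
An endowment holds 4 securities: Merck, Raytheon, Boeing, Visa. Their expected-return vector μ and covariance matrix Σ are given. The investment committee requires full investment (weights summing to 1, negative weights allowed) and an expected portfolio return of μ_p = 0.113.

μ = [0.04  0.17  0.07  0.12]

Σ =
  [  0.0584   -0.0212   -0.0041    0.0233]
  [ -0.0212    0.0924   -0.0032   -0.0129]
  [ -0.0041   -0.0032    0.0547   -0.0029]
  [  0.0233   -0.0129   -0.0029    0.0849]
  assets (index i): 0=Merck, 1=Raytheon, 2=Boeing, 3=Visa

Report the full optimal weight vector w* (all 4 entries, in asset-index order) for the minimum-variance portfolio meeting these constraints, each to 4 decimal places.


0.1605  0.3601  0.2433  0.2361

p=Σ⁻¹μ = [1.0328  2.3464  1.5761  1.5403]
q=Σ⁻¹𝟙 = [21.3456  17.7673  21.4167  9.3516]
a=μᵀp=0.735368  b=𝟙ᵀp=6.495622  c=𝟙ᵀq=69.881148  D=ac−b²=9.195284
λ₁=(c·0.113−b)/D = (69.881148·0.113−6.495622)/9.195284 = 0.152355
λ₂=(a−b·0.113)/D = (0.735368−6.495622·0.113)/9.195284 = 0.000148
w* = 0.152355·p + 0.000148·q:
  w_0 = 0.152355·1.0328 + 0.000148·21.3456 = 0.1605  (Merck)
  w_1 = 0.152355·2.3464 + 0.000148·17.7673 = 0.3601  (Raytheon)
  w_2 = 0.152355·1.5761 + 0.000148·21.4167 = 0.2433  (Boeing)
  w_3 = 0.152355·1.5403 + 0.000148·9.3516 = 0.2361  (Visa)
Σw_i=1.0000  μᵀw=0.1130
σ²=wᵀΣw=λ₁·μ_p+λ₂ = 0.152355·0.113 + 0.000148 = 0.017364 ≈ 0.0174


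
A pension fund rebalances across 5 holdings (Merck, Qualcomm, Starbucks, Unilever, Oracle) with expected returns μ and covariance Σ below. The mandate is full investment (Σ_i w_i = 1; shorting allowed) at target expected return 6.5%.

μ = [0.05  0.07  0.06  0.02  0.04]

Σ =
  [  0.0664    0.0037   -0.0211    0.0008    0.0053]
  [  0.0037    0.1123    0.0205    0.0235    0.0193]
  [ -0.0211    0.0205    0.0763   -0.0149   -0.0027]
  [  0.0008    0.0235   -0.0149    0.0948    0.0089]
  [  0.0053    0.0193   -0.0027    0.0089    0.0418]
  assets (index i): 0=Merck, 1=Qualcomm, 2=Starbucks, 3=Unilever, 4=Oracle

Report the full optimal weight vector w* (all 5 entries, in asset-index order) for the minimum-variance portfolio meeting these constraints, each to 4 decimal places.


0.4002  0.3163  0.3979  -0.1776  0.0632

x=Σ⁻¹μ = [1.0247  0.2098  1.0889  0.2513  0.7470]
y=Σ⁻¹𝟙 = [20.5011  -2.1165  22.5240  12.4591  21.1034]
a=μᵀx=0.166159  b=𝟙ᵀx=3.321657  c=𝟙ᵀy=74.471082  D=ac−b²=1.340641
λ₁=(c·0.065−b)/D = (74.471082·0.065−3.321657)/1.340641 = 1.133013
λ₂=(a−b·0.065)/D = (0.166159−3.321657·0.065)/1.340641 = -0.037108
w* = 1.133013·x + -0.037108·y:
  w_0 = 1.133013·1.0247 + -0.037108·20.5011 = 0.4002  (Merck)
  w_1 = 1.133013·0.2098 + -0.037108·-2.1165 = 0.3163  (Qualcomm)
  w_2 = 1.133013·1.0889 + -0.037108·22.5240 = 0.3979  (Starbucks)
  w_3 = 1.133013·0.2513 + -0.037108·12.4591 = -0.1776  (Unilever)
  w_4 = 1.133013·0.7470 + -0.037108·21.1034 = 0.0632  (Oracle)
Σw_i=1.0000  μᵀw=0.0650
σ²=wᵀΣw=λ₁·μ_p+λ₂ = 1.133013·0.065 + -0.037108 = 0.036538 ≈ 0.0365


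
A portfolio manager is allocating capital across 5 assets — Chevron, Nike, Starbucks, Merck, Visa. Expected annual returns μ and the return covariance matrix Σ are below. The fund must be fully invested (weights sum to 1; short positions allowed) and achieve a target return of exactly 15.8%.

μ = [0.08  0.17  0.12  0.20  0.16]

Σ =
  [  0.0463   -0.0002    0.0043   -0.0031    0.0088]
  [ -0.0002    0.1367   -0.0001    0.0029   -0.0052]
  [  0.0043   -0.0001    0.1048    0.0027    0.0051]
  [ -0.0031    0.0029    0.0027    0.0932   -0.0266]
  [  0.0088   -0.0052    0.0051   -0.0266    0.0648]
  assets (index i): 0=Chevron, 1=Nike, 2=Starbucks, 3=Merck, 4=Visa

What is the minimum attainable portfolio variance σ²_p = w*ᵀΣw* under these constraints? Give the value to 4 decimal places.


x=Σ⁻¹μ = [1.1741  1.3176  0.8392  3.1605  3.6467]
y=Σ⁻¹𝟙 = [18.2923  7.7489  7.4110  16.5247  19.7698]
a=μᵀx=1.634198  b=𝟙ᵀx=10.138134  c=𝟙ᵀy=69.746778  D=ac−b²=11.198312
λ₁=(c·0.158−b)/D = (69.746778·0.158−10.138134)/11.198312 = 0.078749
λ₂=(a−b·0.158)/D = (1.634198−10.138134·0.158)/11.198312 = 0.002891
w* = 0.078749·x + 0.002891·y:
  w_0 = 0.078749·1.1741 + 0.002891·18.2923 = 0.1453  (Chevron)
  w_1 = 0.078749·1.3176 + 0.002891·7.7489 = 0.1262  (Nike)
  w_2 = 0.078749·0.8392 + 0.002891·7.4110 = 0.0875  (Starbucks)
  w_3 = 0.078749·3.1605 + 0.002891·16.5247 = 0.2967  (Merck)
  w_4 = 0.078749·3.6467 + 0.002891·19.7698 = 0.3443  (Visa)
Σw_i=1.0000  μᵀw=0.1580
σ²=wᵀΣw=λ₁·μ_p+λ₂ = 0.078749·0.158 + 0.002891 = 0.015333 ≈ 0.0153

0.0153


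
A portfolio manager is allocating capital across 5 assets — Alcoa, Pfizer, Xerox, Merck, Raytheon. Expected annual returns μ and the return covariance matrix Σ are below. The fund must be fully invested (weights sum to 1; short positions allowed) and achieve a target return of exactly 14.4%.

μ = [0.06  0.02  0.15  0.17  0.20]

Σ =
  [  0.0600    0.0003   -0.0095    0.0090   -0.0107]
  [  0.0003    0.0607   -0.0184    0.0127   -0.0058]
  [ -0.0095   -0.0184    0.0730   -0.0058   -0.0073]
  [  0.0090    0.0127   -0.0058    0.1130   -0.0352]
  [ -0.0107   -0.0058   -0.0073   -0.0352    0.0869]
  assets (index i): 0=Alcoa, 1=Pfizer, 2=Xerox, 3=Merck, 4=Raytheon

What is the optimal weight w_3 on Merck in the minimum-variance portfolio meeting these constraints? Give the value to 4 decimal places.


0.2033

g=Σ⁻¹μ = [1.8031  1.1079  3.1696  2.6219  3.9257]
h=Σ⁻¹𝟙 = [22.8894  23.7718  26.0344  12.9651  23.3512]
a=μᵀg=1.836651  b=𝟙ᵀg=12.628256  c=𝟙ᵀh=109.011844  D=ac−b²=40.743903
λ₁=(c·0.144−b)/D = (109.011844·0.144−12.628256)/40.743903 = 0.075335
λ₂=(a−b·0.144)/D = (1.836651−12.628256·0.144)/40.743903 = 0.000446
w* = 0.075335·g + 0.000446·h:
  w_0 = 0.075335·1.8031 + 0.000446·22.8894 = 0.1461  (Alcoa)
  w_1 = 0.075335·1.1079 + 0.000446·23.7718 = 0.0941  (Pfizer)
  w_2 = 0.075335·3.1696 + 0.000446·26.0344 = 0.2504  (Xerox)
  w_3 = 0.075335·2.6219 + 0.000446·12.9651 = 0.2033  (Merck)
  w_4 = 0.075335·3.9257 + 0.000446·23.3512 = 0.3062  (Raytheon)
Σw_i=1.0000  μᵀw=0.1440
σ²=wᵀΣw=λ₁·μ_p+λ₂ = 0.075335·0.144 + 0.000446 = 0.011295 ≈ 0.0113


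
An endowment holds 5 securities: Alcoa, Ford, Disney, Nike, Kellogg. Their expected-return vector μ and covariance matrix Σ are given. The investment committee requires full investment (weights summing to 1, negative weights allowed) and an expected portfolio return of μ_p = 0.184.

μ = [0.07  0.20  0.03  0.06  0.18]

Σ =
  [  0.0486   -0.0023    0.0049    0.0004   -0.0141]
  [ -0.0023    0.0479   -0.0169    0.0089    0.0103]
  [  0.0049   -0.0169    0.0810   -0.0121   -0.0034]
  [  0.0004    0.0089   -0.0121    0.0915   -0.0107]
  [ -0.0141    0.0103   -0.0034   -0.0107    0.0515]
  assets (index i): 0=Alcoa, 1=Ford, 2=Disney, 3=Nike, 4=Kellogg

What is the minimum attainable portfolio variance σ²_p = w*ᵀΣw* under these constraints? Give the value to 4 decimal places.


0.0256

x=Σ⁻¹μ = [2.5569  3.7948  1.2944  0.8798  3.7045]
y=Σ⁻¹𝟙 = [27.4411  20.0959  18.1716  14.4274  27.1085]
a=μᵀx=1.696368  b=𝟙ᵀx=12.230383  c=𝟙ᵀy=107.244546  D=ac−b²=32.343903
λ₁=(c·0.184−b)/D = (107.244546·0.184−12.230383)/32.343903 = 0.231964
λ₂=(a−b·0.184)/D = (1.696368−12.230383·0.184)/32.343903 = -0.017129
w* = 0.231964·x + -0.017129·y:
  w_0 = 0.231964·2.5569 + -0.017129·27.4411 = 0.1231  (Alcoa)
  w_1 = 0.231964·3.7948 + -0.017129·20.0959 = 0.5360  (Ford)
  w_2 = 0.231964·1.2944 + -0.017129·18.1716 = -0.0110  (Disney)
  w_3 = 0.231964·0.8798 + -0.017129·14.4274 = -0.0430  (Nike)
  w_4 = 0.231964·3.7045 + -0.017129·27.1085 = 0.3950  (Kellogg)
Σw_i=1.0000  μᵀw=0.1840
σ²=wᵀΣw=λ₁·μ_p+λ₂ = 0.231964·0.184 + -0.017129 = 0.025552 ≈ 0.0256
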